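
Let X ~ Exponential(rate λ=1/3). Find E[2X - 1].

For X ~ Exponential(rate λ=1/3):
E[X] = 3
E[2X - 1] = 2 × E[X] - 1 = 5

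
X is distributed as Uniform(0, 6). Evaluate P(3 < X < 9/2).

P(3 < X < 9/2) = ∫_{3}^{9/2} f(x) dx
where f(x) = \frac{1}{6}
= \frac{1}{4}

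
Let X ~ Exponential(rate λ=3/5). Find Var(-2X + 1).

For X ~ Exponential(rate λ=3/5):
Var(X) = \frac{25}{9}
Var(-2X + 1) = (-2)² × Var(X) = 4 × \frac{25}{9} = \frac{100}{9}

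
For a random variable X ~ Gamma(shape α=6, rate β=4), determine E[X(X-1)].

E[X(X-1)] = E[X² - X] = E[X²] - E[X]
E[X] = \frac{3}{2}
E[X²] = Var(X) + (E[X])² = \frac{3}{8} + (\frac{3}{2})² = \frac{21}{8}
E[X(X-1)] = \frac{21}{8} - \frac{3}{2} = \frac{9}{8}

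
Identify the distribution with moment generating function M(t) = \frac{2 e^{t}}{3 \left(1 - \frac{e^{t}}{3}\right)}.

The MGF M(t) = \frac{2 e^{t}}{3 \left(1 - \frac{e^{t}}{3}\right)} is the standard form for the Geometric distribution.
Comparing with the known MGF formula identifies: Geometric(p=2/3), X = trial number of first success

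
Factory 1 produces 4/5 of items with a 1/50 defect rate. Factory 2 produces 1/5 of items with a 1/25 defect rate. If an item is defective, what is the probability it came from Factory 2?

Using Bayes' theorem:
P(F1) = 4/5, P(D|F1) = 1/50
P(F2) = 1/5, P(D|F2) = 1/25
P(D) = P(D|F1)P(F1) + P(D|F2)P(F2)
     = \frac{3}{125}
P(F2|D) = P(D|F2)P(F2) / P(D)
= \frac{1}{3}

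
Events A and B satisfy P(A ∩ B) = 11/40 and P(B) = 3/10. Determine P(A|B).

P(A|B) = P(A ∩ B) / P(B)
= (11/40) / (3/10)
= 11/12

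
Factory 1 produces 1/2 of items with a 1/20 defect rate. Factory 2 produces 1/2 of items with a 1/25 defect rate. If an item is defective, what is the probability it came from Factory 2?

Using Bayes' theorem:
P(F1) = 1/2, P(D|F1) = 1/20
P(F2) = 1/2, P(D|F2) = 1/25
P(D) = P(D|F1)P(F1) + P(D|F2)P(F2)
     = \frac{9}{200}
P(F2|D) = P(D|F2)P(F2) / P(D)
= \frac{4}{9}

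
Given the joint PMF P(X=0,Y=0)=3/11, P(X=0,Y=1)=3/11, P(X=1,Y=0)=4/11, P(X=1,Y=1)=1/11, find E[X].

First find marginal of X:
P(X=0) = 6/11
P(X=1) = 5/11
E[X] = 0 × 6/11 + 1 × 5/11 = 5/11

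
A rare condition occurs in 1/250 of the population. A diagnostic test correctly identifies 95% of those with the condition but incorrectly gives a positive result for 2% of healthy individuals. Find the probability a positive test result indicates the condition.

Let D = the rare event, + = positive/flagged.
P(D) = 1/250
P(+|D) = 95/100 = 19/20
P(+|D') = 2/100 = 1/50
P(+) = P(+|D)P(D) + P(+|D')P(D')
     = \frac{19}{20} × \frac{1}{250} + \frac{1}{50} × \frac{249}{250}
     = \frac{593}{25000}
P(D|+) = P(+|D)P(D)/P(+) = \frac{95}{593}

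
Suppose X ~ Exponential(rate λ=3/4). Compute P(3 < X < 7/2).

P(3 < X < 7/2) = ∫_{3}^{7/2} f(x) dx
where f(x) = \frac{3 e^{- \frac{3 x}{4}}}{4}
= - \frac{1}{e^{\frac{21}{8}}} + e^{- \frac{9}{4}}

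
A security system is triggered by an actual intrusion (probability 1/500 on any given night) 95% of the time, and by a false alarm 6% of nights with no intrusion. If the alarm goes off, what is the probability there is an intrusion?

Let D = the rare event, + = positive/flagged.
P(D) = 1/500
P(+|D) = 95/100 = 19/20
P(+|D') = 6/100 = 3/50
P(+) = P(+|D)P(D) + P(+|D')P(D')
     = \frac{19}{20} × \frac{1}{500} + \frac{3}{50} × \frac{499}{500}
     = \frac{3089}{50000}
P(D|+) = P(+|D)P(D)/P(+) = \frac{95}{3089}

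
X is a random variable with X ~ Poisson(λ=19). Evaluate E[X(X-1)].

E[X(X-1)] = E[X² - X] = E[X²] - E[X]
E[X] = 19
E[X²] = Var(X) + (E[X])² = 19 + (19)² = 380
E[X(X-1)] = 380 - 19 = 361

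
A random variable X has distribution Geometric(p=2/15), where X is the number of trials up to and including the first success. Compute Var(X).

For X ~ Geometric(p=2/15), where X is the number of trials up to and including the first success:
Var(X) = \frac{195}{4}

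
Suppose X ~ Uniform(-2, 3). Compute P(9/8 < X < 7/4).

P(9/8 < X < 7/4) = ∫_{9/8}^{7/4} f(x) dx
where f(x) = \frac{1}{5}
= \frac{1}{8}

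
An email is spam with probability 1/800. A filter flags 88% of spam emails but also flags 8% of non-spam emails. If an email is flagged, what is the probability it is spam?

Let D = the rare event, + = positive/flagged.
P(D) = 1/800
P(+|D) = 88/100 = 22/25
P(+|D') = 8/100 = 2/25
P(+) = P(+|D)P(D) + P(+|D')P(D')
     = \frac{22}{25} × \frac{1}{800} + \frac{2}{25} × \frac{799}{800}
     = \frac{81}{1000}
P(D|+) = P(+|D)P(D)/P(+) = \frac{11}{810}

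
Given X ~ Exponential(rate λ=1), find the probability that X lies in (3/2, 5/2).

P(3/2 < X < 5/2) = ∫_{3/2}^{5/2} f(x) dx
where f(x) = e^{- x}
= - \frac{1 - e}{e^{\frac{5}{2}}}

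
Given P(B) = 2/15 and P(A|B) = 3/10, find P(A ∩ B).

By definition, P(A|B) = P(A ∩ B) / P(B)
So P(A ∩ B) = P(A|B) × P(B)
= 3/10 × 2/15
= 1/25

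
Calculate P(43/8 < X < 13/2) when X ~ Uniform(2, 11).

P(43/8 < X < 13/2) = ∫_{43/8}^{13/2} f(x) dx
where f(x) = \frac{1}{9}
= \frac{1}{8}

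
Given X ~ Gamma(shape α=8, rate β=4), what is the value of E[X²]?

Using the identity E[X²] = Var(X) + (E[X])²:
E[X] = 2
Var(X) = \frac{1}{2}
E[X²] = \frac{1}{2} + (2)²
= \frac{9}{2}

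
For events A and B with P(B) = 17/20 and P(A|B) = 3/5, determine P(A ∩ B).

By definition, P(A|B) = P(A ∩ B) / P(B)
So P(A ∩ B) = P(A|B) × P(B)
= 3/5 × 17/20
= 51/100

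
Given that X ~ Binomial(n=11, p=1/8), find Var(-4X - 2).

For X ~ Binomial(n=11, p=1/8):
Var(X) = \frac{77}{64}
Var(-4X - 2) = (-4)² × Var(X) = 16 × \frac{77}{64} = \frac{77}{4}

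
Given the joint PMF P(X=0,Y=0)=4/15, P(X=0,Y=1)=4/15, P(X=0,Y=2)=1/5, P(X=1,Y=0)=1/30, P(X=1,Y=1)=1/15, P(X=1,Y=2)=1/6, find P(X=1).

P(X=1) = P(X=1,Y=0) + P(X=1,Y=1) + P(X=1,Y=2)
= 1/30 + 1/15 + 1/6
= 4/15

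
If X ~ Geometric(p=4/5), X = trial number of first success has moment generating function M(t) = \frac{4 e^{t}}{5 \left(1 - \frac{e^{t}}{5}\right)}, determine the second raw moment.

To find E[X^2], compute M^(2)(0):
M^(1)(t) = \frac{4 e^{t}}{5 \left(1 - \frac{e^{t}}{5}\right)} + \frac{4 e^{2 t}}{25 \left(1 - \frac{e^{t}}{5}\right)^{2}}
M^(2)(t) = \frac{4 e^{t}}{5 \left(1 - \frac{e^{t}}{5}\right)} + \frac{12 e^{2 t}}{25 \left(1 - \frac{e^{t}}{5}\right)^{2}} + \frac{8 e^{3 t}}{125 \left(1 - \frac{e^{t}}{5}\right)^{3}}
M^(2)(0) = \frac{15}{8}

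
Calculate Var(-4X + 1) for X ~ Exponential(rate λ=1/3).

For X ~ Exponential(rate λ=1/3):
Var(X) = 9
Var(-4X + 1) = (-4)² × Var(X) = 16 × 9 = 144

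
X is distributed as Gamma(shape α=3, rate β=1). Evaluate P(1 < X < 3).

P(1 < X < 3) = ∫_{1}^{3} f(x) dx
where f(x) = \frac{x^{2} e^{- x}}{2}
= \frac{-17 + 5 e^{2}}{2 e^{3}}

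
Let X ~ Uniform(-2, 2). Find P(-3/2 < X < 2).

P(-3/2 < X < 2) = ∫_{-3/2}^{2} f(x) dx
where f(x) = \frac{1}{4}
= \frac{7}{8}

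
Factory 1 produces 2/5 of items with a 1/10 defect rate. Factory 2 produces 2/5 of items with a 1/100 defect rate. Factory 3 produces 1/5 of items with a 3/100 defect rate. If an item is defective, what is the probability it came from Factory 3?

Using Bayes' theorem:
P(F1) = 2/5, P(D|F1) = 1/10
P(F2) = 2/5, P(D|F2) = 1/100
P(F3) = 1/5, P(D|F3) = 3/100
P(D) = P(D|F1)P(F1) + P(D|F2)P(F2) + P(D|F3)P(F3)
     = \frac{1}{20}
P(F3|D) = P(D|F3)P(F3) / P(D)
= \frac{3}{25}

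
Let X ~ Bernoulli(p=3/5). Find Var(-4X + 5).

For X ~ Bernoulli(p=3/5):
Var(X) = \frac{6}{25}
Var(-4X + 5) = (-4)² × Var(X) = 16 × \frac{6}{25} = \frac{96}{25}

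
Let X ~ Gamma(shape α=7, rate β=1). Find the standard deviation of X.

For X ~ Gamma(shape α=7, rate β=1):
Var(X) = 7
SD(X) = √(Var(X)) = √(7) = \sqrt{7}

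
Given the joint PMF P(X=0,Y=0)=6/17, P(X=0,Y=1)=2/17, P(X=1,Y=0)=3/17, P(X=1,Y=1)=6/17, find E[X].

First find marginal of X:
P(X=0) = 8/17
P(X=1) = 9/17
E[X] = 0 × 8/17 + 1 × 9/17 = 9/17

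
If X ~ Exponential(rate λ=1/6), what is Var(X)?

For X ~ Exponential(rate λ=1/6):
Var(X) = 36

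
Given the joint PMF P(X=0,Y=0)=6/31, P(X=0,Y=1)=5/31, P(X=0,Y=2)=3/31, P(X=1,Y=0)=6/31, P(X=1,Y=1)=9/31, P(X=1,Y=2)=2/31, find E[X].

First find marginal of X:
P(X=0) = 14/31
P(X=1) = 17/31
E[X] = 0 × 14/31 + 1 × 17/31 = 17/31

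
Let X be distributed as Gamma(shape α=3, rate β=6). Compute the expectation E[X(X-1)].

E[X(X-1)] = E[X² - X] = E[X²] - E[X]
E[X] = \frac{1}{2}
E[X²] = Var(X) + (E[X])² = \frac{1}{12} + (\frac{1}{2})² = \frac{1}{3}
E[X(X-1)] = \frac{1}{3} - \frac{1}{2} = - \frac{1}{6}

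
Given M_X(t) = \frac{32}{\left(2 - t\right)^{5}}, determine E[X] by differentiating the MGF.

To find E[X], compute M^(1)(0):
M^(1)(t) = \frac{160}{\left(2 - t\right)^{6}}
M^(1)(0) = \frac{5}{2}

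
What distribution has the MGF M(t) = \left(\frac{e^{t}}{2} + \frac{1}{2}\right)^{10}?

The MGF M(t) = \left(\frac{e^{t}}{2} + \frac{1}{2}\right)^{10} is the standard form for the Binomial distribution.
Comparing with the known MGF formula identifies: Binomial(n=10, p=1/2)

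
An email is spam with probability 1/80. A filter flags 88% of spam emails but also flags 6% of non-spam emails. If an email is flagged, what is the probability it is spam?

Let D = the rare event, + = positive/flagged.
P(D) = 1/80
P(+|D) = 88/100 = 22/25
P(+|D') = 6/100 = 3/50
P(+) = P(+|D)P(D) + P(+|D')P(D')
     = \frac{22}{25} × \frac{1}{80} + \frac{3}{50} × \frac{79}{80}
     = \frac{281}{4000}
P(D|+) = P(+|D)P(D)/P(+) = \frac{44}{281}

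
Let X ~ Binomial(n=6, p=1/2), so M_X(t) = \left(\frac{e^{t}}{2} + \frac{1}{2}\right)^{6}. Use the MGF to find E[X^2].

To find E[X^2], compute M^(2)(0):
M^(1)(t) = 3 \left(\frac{e^{t}}{2} + \frac{1}{2}\right)^{5} e^{t}
M^(2)(t) = 3 \left(\frac{e^{t}}{2} + \frac{1}{2}\right)^{5} e^{t} + \frac{15 \left(\frac{e^{t}}{2} + \frac{1}{2}\right)^{4} e^{2 t}}{2}
M^(2)(0) = \frac{21}{2}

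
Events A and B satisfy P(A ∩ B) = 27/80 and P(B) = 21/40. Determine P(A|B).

P(A|B) = P(A ∩ B) / P(B)
= (27/80) / (21/40)
= 9/14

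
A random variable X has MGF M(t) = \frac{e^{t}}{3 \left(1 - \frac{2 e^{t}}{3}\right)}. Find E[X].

To find E[X], compute M^(1)(0):
M^(1)(t) = \frac{e^{t}}{3 \left(1 - \frac{2 e^{t}}{3}\right)} + \frac{2 e^{2 t}}{9 \left(1 - \frac{2 e^{t}}{3}\right)^{2}}
M^(1)(0) = 3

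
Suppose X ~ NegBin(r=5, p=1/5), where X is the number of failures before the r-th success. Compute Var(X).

For X ~ NegBin(r=5, p=1/5), where X is the number of failures before the r-th success:
Var(X) = 100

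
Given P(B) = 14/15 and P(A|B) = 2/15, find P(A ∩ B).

By definition, P(A|B) = P(A ∩ B) / P(B)
So P(A ∩ B) = P(A|B) × P(B)
= 2/15 × 14/15
= 28/225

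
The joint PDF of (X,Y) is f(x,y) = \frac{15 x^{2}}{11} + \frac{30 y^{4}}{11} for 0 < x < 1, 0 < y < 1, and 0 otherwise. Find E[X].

E[X] = ∫_0^1 ∫_0^1 x × f(x,y) dy dx
= ∫_0^1 ∫_0^1 x × (\frac{15 x^{2}}{11} + \frac{30 y^{4}}{11}) dy dx
= \frac{27}{44}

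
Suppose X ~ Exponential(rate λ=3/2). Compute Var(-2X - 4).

For X ~ Exponential(rate λ=3/2):
Var(X) = \frac{4}{9}
Var(-2X - 4) = (-2)² × Var(X) = 4 × \frac{4}{9} = \frac{16}{9}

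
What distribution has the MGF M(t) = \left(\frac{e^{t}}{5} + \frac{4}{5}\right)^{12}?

The MGF M(t) = \left(\frac{e^{t}}{5} + \frac{4}{5}\right)^{12} is the standard form for the Binomial distribution.
Comparing with the known MGF formula identifies: Binomial(n=12, p=1/5)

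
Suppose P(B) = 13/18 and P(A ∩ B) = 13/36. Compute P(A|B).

P(A|B) = P(A ∩ B) / P(B)
= (13/36) / (13/18)
= 1/2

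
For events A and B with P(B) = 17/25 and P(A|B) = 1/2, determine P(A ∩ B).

By definition, P(A|B) = P(A ∩ B) / P(B)
So P(A ∩ B) = P(A|B) × P(B)
= 1/2 × 17/25
= 17/50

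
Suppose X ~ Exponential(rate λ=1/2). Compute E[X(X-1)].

E[X(X-1)] = E[X² - X] = E[X²] - E[X]
E[X] = 2
E[X²] = Var(X) + (E[X])² = 4 + (2)² = 8
E[X(X-1)] = 8 - 2 = 6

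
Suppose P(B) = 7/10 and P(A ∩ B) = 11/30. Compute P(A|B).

P(A|B) = P(A ∩ B) / P(B)
= (11/30) / (7/10)
= 11/21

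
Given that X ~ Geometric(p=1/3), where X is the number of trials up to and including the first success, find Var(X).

For X ~ Geometric(p=1/3), where X is the number of trials up to and including the first success:
Var(X) = 6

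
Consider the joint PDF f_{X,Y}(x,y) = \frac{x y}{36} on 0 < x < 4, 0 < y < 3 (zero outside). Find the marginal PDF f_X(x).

f_X(x) = ∫_0^3 f(x,y) dy
= ∫_0^3 \frac{x y}{36} dy
= \frac{x}{8} for 0 < x < 4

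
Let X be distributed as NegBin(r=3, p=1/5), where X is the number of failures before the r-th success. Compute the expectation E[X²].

Using the identity E[X²] = Var(X) + (E[X])²:
E[X] = 12
Var(X) = 60
E[X²] = 60 + (12)²
= 204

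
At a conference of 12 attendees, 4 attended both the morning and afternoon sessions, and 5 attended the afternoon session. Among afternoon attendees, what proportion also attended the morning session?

P(A ∩ B) = 4/12 = 1/3
P(B) = 5/12
P(A|B) = P(A ∩ B) / P(B) = (1/3) / (5/12) = 4/5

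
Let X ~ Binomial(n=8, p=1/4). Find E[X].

For X ~ Binomial(n=8, p=1/4), the expected value is:
E[X] = 2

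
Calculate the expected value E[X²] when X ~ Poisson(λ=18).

Using the identity E[X²] = Var(X) + (E[X])²:
E[X] = 18
Var(X) = 18
E[X²] = 18 + (18)²
= 342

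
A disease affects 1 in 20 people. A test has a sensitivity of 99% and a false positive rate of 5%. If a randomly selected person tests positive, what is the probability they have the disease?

Let D = the rare event, + = positive/flagged.
P(D) = 1/20
P(+|D) = 99/100
P(+|D') = 5/100 = 1/20
P(+) = P(+|D)P(D) + P(+|D')P(D')
     = \frac{99}{100} × \frac{1}{20} + \frac{1}{20} × \frac{19}{20}
     = \frac{97}{1000}
P(D|+) = P(+|D)P(D)/P(+) = \frac{99}{194}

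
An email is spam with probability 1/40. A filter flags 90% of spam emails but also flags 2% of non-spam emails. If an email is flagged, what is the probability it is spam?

Let D = the rare event, + = positive/flagged.
P(D) = 1/40
P(+|D) = 90/100 = 9/10
P(+|D') = 2/100 = 1/50
P(+) = P(+|D)P(D) + P(+|D')P(D')
     = \frac{9}{10} × \frac{1}{40} + \frac{1}{50} × \frac{39}{40}
     = \frac{21}{500}
P(D|+) = P(+|D)P(D)/P(+) = \frac{15}{28}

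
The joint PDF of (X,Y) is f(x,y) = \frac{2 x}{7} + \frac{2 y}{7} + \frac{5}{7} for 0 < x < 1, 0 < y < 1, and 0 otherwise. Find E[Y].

E[Y] = ∫_0^1 ∫_0^1 y × f(x,y) dx dy
= \frac{11}{21}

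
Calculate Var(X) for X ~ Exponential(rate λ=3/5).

For X ~ Exponential(rate λ=3/5):
Var(X) = \frac{25}{9}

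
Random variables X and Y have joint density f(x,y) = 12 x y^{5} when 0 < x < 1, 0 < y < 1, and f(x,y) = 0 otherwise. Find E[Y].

E[Y] = ∫_0^1 ∫_0^1 y × f(x,y) dx dy
= \frac{6}{7}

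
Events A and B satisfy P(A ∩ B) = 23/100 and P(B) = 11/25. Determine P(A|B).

P(A|B) = P(A ∩ B) / P(B)
= (23/100) / (11/25)
= 23/44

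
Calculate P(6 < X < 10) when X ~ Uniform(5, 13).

P(6 < X < 10) = ∫_{6}^{10} f(x) dx
where f(x) = \frac{1}{8}
= \frac{1}{2}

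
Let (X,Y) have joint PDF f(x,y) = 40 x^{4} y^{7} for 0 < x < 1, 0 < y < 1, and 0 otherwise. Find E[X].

E[X] = ∫_0^1 ∫_0^1 x × f(x,y) dy dx
= ∫_0^1 ∫_0^1 x × (40 x^{4} y^{7}) dy dx
= \frac{5}{6}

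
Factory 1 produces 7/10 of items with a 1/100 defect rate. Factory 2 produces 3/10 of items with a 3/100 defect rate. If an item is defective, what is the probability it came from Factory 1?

Using Bayes' theorem:
P(F1) = 7/10, P(D|F1) = 1/100
P(F2) = 3/10, P(D|F2) = 3/100
P(D) = P(D|F1)P(F1) + P(D|F2)P(F2)
     = \frac{2}{125}
P(F1|D) = P(D|F1)P(F1) / P(D)
= \frac{7}{16}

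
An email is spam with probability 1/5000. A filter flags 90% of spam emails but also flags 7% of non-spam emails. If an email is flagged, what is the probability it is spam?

Let D = the rare event, + = positive/flagged.
P(D) = 1/5000
P(+|D) = 90/100 = 9/10
P(+|D') = 7/100
P(+) = P(+|D)P(D) + P(+|D')P(D')
     = \frac{9}{10} × \frac{1}{5000} + \frac{7}{100} × \frac{4999}{5000}
     = \frac{35083}{500000}
P(D|+) = P(+|D)P(D)/P(+) = \frac{90}{35083}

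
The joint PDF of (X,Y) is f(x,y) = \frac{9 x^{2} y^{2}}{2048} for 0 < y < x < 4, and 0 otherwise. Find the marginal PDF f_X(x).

f_X(x) = ∫_0^x \frac{9 x^{2} y^{2}}{2048} dy = \frac{3 x^{5}}{2048}
for 0 < x < 4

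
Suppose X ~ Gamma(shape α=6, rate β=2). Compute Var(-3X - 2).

For X ~ Gamma(shape α=6, rate β=2):
Var(X) = \frac{3}{2}
Var(-3X - 2) = (-3)² × Var(X) = 9 × \frac{3}{2} = \frac{27}{2}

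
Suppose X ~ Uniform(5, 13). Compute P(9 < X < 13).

P(9 < X < 13) = ∫_{9}^{13} f(x) dx
where f(x) = \frac{1}{8}
= \frac{1}{2}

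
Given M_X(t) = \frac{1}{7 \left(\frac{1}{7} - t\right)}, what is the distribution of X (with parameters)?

The MGF M(t) = \frac{1}{7 \left(\frac{1}{7} - t\right)} is the standard form for the Exponential distribution.
Comparing with the known MGF formula identifies: Exponential(rate λ=1/7)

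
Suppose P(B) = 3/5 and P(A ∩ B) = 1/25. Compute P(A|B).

P(A|B) = P(A ∩ B) / P(B)
= (1/25) / (3/5)
= 1/15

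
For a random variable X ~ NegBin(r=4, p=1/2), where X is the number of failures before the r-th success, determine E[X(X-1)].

E[X(X-1)] = E[X² - X] = E[X²] - E[X]
E[X] = 4
E[X²] = Var(X) + (E[X])² = 8 + (4)² = 24
E[X(X-1)] = 24 - 4 = 20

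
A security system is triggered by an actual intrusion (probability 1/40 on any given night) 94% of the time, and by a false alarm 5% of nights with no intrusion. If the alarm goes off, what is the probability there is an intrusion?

Let D = the rare event, + = positive/flagged.
P(D) = 1/40
P(+|D) = 94/100 = 47/50
P(+|D') = 5/100 = 1/20
P(+) = P(+|D)P(D) + P(+|D')P(D')
     = \frac{47}{50} × \frac{1}{40} + \frac{1}{20} × \frac{39}{40}
     = \frac{289}{4000}
P(D|+) = P(+|D)P(D)/P(+) = \frac{94}{289}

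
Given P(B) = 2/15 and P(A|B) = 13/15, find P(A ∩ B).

By definition, P(A|B) = P(A ∩ B) / P(B)
So P(A ∩ B) = P(A|B) × P(B)
= 13/15 × 2/15
= 26/225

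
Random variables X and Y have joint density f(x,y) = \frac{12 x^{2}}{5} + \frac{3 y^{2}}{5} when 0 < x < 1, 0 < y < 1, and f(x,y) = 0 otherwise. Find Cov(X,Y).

E[XY] = ∫∫ xy × f(x,y) dx dy = \frac{3}{8}
E[X] = \frac{7}{10}
E[Y] = \frac{11}{20}
Cov(X,Y) = E[XY] - E[X]E[Y] = - \frac{1}{100}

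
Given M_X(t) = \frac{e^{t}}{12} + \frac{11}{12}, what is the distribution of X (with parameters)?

The MGF M(t) = \frac{e^{t}}{12} + \frac{11}{12} is the standard form for the Bernoulli distribution.
Comparing with the known MGF formula identifies: Bernoulli(p=1/12)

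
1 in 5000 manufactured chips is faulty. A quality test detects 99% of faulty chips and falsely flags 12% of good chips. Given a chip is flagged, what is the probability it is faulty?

Let D = the rare event, + = positive/flagged.
P(D) = 1/5000
P(+|D) = 99/100
P(+|D') = 12/100 = 3/25
P(+) = P(+|D)P(D) + P(+|D')P(D')
     = \frac{99}{100} × \frac{1}{5000} + \frac{3}{25} × \frac{4999}{5000}
     = \frac{60087}{500000}
P(D|+) = P(+|D)P(D)/P(+) = \frac{33}{20029}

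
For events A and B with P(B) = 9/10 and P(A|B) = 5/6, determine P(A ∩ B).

By definition, P(A|B) = P(A ∩ B) / P(B)
So P(A ∩ B) = P(A|B) × P(B)
= 5/6 × 9/10
= 3/4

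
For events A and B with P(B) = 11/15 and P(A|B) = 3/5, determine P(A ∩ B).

By definition, P(A|B) = P(A ∩ B) / P(B)
So P(A ∩ B) = P(A|B) × P(B)
= 3/5 × 11/15
= 11/25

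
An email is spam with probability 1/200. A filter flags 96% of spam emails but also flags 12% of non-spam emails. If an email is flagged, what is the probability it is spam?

Let D = the rare event, + = positive/flagged.
P(D) = 1/200
P(+|D) = 96/100 = 24/25
P(+|D') = 12/100 = 3/25
P(+) = P(+|D)P(D) + P(+|D')P(D')
     = \frac{24}{25} × \frac{1}{200} + \frac{3}{25} × \frac{199}{200}
     = \frac{621}{5000}
P(D|+) = P(+|D)P(D)/P(+) = \frac{8}{207}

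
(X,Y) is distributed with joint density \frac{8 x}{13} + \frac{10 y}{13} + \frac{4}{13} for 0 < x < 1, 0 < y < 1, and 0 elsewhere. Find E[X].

E[X] = ∫_0^1 ∫_0^1 x × f(x,y) dy dx
= ∫_0^1 ∫_0^1 x × (\frac{8 x}{13} + \frac{10 y}{13} + \frac{4}{13}) dy dx
= \frac{43}{78}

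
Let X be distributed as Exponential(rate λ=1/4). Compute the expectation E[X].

For X ~ Exponential(rate λ=1/4), the expected value is:
E[X] = 4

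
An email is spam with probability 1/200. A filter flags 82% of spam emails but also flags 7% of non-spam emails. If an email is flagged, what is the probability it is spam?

Let D = the rare event, + = positive/flagged.
P(D) = 1/200
P(+|D) = 82/100 = 41/50
P(+|D') = 7/100
P(+) = P(+|D)P(D) + P(+|D')P(D')
     = \frac{41}{50} × \frac{1}{200} + \frac{7}{100} × \frac{199}{200}
     = \frac{59}{800}
P(D|+) = P(+|D)P(D)/P(+) = \frac{82}{1475}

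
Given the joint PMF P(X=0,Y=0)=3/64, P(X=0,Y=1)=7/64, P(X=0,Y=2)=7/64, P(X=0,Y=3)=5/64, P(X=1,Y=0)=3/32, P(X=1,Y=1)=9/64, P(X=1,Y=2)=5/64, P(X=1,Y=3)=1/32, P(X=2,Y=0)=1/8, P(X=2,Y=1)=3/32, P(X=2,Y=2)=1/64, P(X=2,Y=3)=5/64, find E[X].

First find marginal of X:
P(X=0) = 11/32
P(X=1) = 11/32
P(X=2) = 5/16
E[X] = 0 × 11/32 + 1 × 11/32 + 2 × 5/16 = 31/32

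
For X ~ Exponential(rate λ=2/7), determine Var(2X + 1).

For X ~ Exponential(rate λ=2/7):
Var(X) = \frac{49}{4}
Var(2X + 1) = (2)² × Var(X) = 4 × \frac{49}{4} = 49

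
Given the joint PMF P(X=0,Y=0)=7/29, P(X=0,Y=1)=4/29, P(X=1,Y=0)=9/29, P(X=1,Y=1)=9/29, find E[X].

First find marginal of X:
P(X=0) = 11/29
P(X=1) = 18/29
E[X] = 0 × 11/29 + 1 × 18/29 = 18/29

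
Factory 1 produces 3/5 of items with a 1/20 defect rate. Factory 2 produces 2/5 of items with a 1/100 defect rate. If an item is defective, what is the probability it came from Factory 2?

Using Bayes' theorem:
P(F1) = 3/5, P(D|F1) = 1/20
P(F2) = 2/5, P(D|F2) = 1/100
P(D) = P(D|F1)P(F1) + P(D|F2)P(F2)
     = \frac{17}{500}
P(F2|D) = P(D|F2)P(F2) / P(D)
= \frac{2}{17}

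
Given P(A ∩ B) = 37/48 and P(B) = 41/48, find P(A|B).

P(A|B) = P(A ∩ B) / P(B)
= (37/48) / (41/48)
= 37/41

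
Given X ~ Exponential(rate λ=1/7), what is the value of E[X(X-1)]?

E[X(X-1)] = E[X² - X] = E[X²] - E[X]
E[X] = 7
E[X²] = Var(X) + (E[X])² = 49 + (7)² = 98
E[X(X-1)] = 98 - 7 = 91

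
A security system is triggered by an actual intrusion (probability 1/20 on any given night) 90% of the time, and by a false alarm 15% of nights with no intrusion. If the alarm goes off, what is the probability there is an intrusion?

Let D = the rare event, + = positive/flagged.
P(D) = 1/20
P(+|D) = 90/100 = 9/10
P(+|D') = 15/100 = 3/20
P(+) = P(+|D)P(D) + P(+|D')P(D')
     = \frac{9}{10} × \frac{1}{20} + \frac{3}{20} × \frac{19}{20}
     = \frac{3}{16}
P(D|+) = P(+|D)P(D)/P(+) = \frac{6}{25}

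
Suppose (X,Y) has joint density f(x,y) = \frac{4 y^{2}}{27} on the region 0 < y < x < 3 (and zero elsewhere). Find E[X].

f_X(x) = ∫_0^x \frac{4 y^{2}}{27} dy = \frac{4 x^{3}}{81}
E[X] = ∫_0^3 x × (\frac{4 x^{3}}{81}) dx = \frac{12}{5}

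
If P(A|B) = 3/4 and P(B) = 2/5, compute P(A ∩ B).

By definition, P(A|B) = P(A ∩ B) / P(B)
So P(A ∩ B) = P(A|B) × P(B)
= 3/4 × 2/5
= 3/10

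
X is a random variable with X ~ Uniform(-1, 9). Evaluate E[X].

For X ~ Uniform(-1, 9), the expected value is:
E[X] = 4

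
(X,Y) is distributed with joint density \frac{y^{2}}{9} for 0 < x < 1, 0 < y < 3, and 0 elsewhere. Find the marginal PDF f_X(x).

f_X(x) = ∫_0^3 f(x,y) dy
= ∫_0^3 \frac{y^{2}}{9} dy
= 1 for 0 < x < 1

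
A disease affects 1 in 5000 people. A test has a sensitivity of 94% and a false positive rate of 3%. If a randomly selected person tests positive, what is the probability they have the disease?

Let D = the rare event, + = positive/flagged.
P(D) = 1/5000
P(+|D) = 94/100 = 47/50
P(+|D') = 3/100
P(+) = P(+|D)P(D) + P(+|D')P(D')
     = \frac{47}{50} × \frac{1}{5000} + \frac{3}{100} × \frac{4999}{5000}
     = \frac{15091}{500000}
P(D|+) = P(+|D)P(D)/P(+) = \frac{94}{15091}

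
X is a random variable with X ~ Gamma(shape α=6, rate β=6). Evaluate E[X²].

Using the identity E[X²] = Var(X) + (E[X])²:
E[X] = 1
Var(X) = \frac{1}{6}
E[X²] = \frac{1}{6} + (1)²
= \frac{7}{6}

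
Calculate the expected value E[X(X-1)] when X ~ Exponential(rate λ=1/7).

E[X(X-1)] = E[X² - X] = E[X²] - E[X]
E[X] = 7
E[X²] = Var(X) + (E[X])² = 49 + (7)² = 98
E[X(X-1)] = 98 - 7 = 91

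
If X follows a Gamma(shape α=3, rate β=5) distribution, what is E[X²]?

Using the identity E[X²] = Var(X) + (E[X])²:
E[X] = \frac{3}{5}
Var(X) = \frac{3}{25}
E[X²] = \frac{3}{25} + (\frac{3}{5})²
= \frac{12}{25}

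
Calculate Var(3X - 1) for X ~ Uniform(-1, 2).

For X ~ Uniform(-1, 2):
Var(X) = \frac{3}{4}
Var(3X - 1) = (3)² × Var(X) = 9 × \frac{3}{4} = \frac{27}{4}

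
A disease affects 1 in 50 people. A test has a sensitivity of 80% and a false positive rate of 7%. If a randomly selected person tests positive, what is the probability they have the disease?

Let D = the rare event, + = positive/flagged.
P(D) = 1/50
P(+|D) = 80/100 = 4/5
P(+|D') = 7/100
P(+) = P(+|D)P(D) + P(+|D')P(D')
     = \frac{4}{5} × \frac{1}{50} + \frac{7}{100} × \frac{49}{50}
     = \frac{423}{5000}
P(D|+) = P(+|D)P(D)/P(+) = \frac{80}{423}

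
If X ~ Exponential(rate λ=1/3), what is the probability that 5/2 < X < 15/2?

P(5/2 < X < 15/2) = ∫_{5/2}^{15/2} f(x) dx
where f(x) = \frac{e^{- \frac{x}{3}}}{3}
= - \frac{1}{e^{\frac{5}{2}}} + e^{- \frac{5}{6}}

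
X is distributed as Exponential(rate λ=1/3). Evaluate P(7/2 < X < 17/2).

P(7/2 < X < 17/2) = ∫_{7/2}^{17/2} f(x) dx
where f(x) = \frac{e^{- \frac{x}{3}}}{3}
= - \frac{1 - e^{\frac{5}{3}}}{e^{\frac{17}{6}}}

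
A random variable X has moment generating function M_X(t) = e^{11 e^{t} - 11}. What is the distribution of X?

The MGF M(t) = e^{11 e^{t} - 11} is the standard form for the Poisson distribution.
Comparing with the known MGF formula identifies: Poisson(λ=11)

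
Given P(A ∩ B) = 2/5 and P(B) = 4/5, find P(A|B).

P(A|B) = P(A ∩ B) / P(B)
= (2/5) / (4/5)
= 1/2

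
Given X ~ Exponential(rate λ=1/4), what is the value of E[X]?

For X ~ Exponential(rate λ=1/4), the expected value is:
E[X] = 4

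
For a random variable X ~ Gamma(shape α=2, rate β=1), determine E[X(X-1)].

E[X(X-1)] = E[X² - X] = E[X²] - E[X]
E[X] = 2
E[X²] = Var(X) + (E[X])² = 2 + (2)² = 6
E[X(X-1)] = 6 - 2 = 4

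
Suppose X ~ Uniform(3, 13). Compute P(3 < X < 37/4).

P(3 < X < 37/4) = ∫_{3}^{37/4} f(x) dx
where f(x) = \frac{1}{10}
= \frac{5}{8}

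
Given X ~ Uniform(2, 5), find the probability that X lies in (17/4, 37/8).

P(17/4 < X < 37/8) = ∫_{17/4}^{37/8} f(x) dx
where f(x) = \frac{1}{3}
= \frac{1}{8}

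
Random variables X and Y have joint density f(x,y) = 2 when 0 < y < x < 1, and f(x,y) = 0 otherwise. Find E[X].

f_X(x) = ∫_0^x 2 dy = 2 x
E[X] = ∫_0^1 x × (2 x) dx = \frac{2}{3}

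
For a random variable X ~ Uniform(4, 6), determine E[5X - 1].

For X ~ Uniform(4, 6):
E[X] = 5
E[5X - 1] = 5 × E[X] - 1 = 24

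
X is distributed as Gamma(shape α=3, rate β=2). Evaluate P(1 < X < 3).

P(1 < X < 3) = ∫_{1}^{3} f(x) dx
where f(x) = 4 x^{2} e^{- 2 x}
= \frac{5 \left(-5 + e^{4}\right)}{e^{6}}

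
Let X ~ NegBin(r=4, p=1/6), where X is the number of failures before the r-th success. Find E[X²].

Using the identity E[X²] = Var(X) + (E[X])²:
E[X] = 20
Var(X) = 120
E[X²] = 120 + (20)²
= 520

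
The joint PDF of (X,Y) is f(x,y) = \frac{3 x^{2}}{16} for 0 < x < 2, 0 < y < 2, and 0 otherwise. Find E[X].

f_X(x) = ∫_0^2 \frac{3 x^{2}}{16} dy = \frac{3 x^{2}}{8}
E[X] = ∫_0^2 x × (\frac{3 x^{2}}{8}) dx = \frac{3}{2}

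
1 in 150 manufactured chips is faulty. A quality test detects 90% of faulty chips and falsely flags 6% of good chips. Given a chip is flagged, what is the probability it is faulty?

Let D = the rare event, + = positive/flagged.
P(D) = 1/150
P(+|D) = 90/100 = 9/10
P(+|D') = 6/100 = 3/50
P(+) = P(+|D)P(D) + P(+|D')P(D')
     = \frac{9}{10} × \frac{1}{150} + \frac{3}{50} × \frac{149}{150}
     = \frac{41}{625}
P(D|+) = P(+|D)P(D)/P(+) = \frac{15}{164}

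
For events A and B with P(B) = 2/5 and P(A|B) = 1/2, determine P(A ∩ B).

By definition, P(A|B) = P(A ∩ B) / P(B)
So P(A ∩ B) = P(A|B) × P(B)
= 1/2 × 2/5
= 1/5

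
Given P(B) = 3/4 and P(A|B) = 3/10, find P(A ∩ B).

By definition, P(A|B) = P(A ∩ B) / P(B)
So P(A ∩ B) = P(A|B) × P(B)
= 3/10 × 3/4
= 9/40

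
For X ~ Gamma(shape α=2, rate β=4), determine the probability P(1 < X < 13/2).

P(1 < X < 13/2) = ∫_{1}^{13/2} f(x) dx
where f(x) = 16 x e^{- 4 x}
= \frac{-27 + 5 e^{22}}{e^{26}}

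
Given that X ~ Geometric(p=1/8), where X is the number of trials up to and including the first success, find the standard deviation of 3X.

For X ~ Geometric(p=1/8), where X is the number of trials up to and including the first success:
Var(X) = 56
SD(X) = √(Var(X)) = √(56) = 2 \sqrt{14}
SD(3X) = |3| × SD(X) = 3 × 2 \sqrt{14} = 6 \sqrt{14}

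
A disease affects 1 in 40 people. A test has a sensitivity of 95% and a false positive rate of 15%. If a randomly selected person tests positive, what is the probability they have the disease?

Let D = the rare event, + = positive/flagged.
P(D) = 1/40
P(+|D) = 95/100 = 19/20
P(+|D') = 15/100 = 3/20
P(+) = P(+|D)P(D) + P(+|D')P(D')
     = \frac{19}{20} × \frac{1}{40} + \frac{3}{20} × \frac{39}{40}
     = \frac{17}{100}
P(D|+) = P(+|D)P(D)/P(+) = \frac{19}{136}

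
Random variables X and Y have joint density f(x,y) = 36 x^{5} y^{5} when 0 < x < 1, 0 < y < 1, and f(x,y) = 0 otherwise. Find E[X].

E[X] = ∫_0^1 ∫_0^1 x × f(x,y) dy dx
= ∫_0^1 ∫_0^1 x × (36 x^{5} y^{5}) dy dx
= \frac{6}{7}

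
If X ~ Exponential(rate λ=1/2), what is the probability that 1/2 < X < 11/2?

P(1/2 < X < 11/2) = ∫_{1/2}^{11/2} f(x) dx
where f(x) = \frac{e^{- \frac{x}{2}}}{2}
= - \frac{1 - e^{\frac{5}{2}}}{e^{\frac{11}{4}}}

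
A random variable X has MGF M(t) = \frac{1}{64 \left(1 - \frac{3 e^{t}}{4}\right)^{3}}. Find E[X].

To find E[X], compute M^(1)(0):
M^(1)(t) = \frac{9 e^{t}}{256 \left(1 - \frac{3 e^{t}}{4}\right)^{4}}
M^(1)(0) = 9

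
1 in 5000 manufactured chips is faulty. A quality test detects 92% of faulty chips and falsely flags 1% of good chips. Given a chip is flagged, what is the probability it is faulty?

Let D = the rare event, + = positive/flagged.
P(D) = 1/5000
P(+|D) = 92/100 = 23/25
P(+|D') = 1/100
P(+) = P(+|D)P(D) + P(+|D')P(D')
     = \frac{23}{25} × \frac{1}{5000} + \frac{1}{100} × \frac{4999}{5000}
     = \frac{5091}{500000}
P(D|+) = P(+|D)P(D)/P(+) = \frac{92}{5091}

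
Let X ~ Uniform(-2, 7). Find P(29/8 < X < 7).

P(29/8 < X < 7) = ∫_{29/8}^{7} f(x) dx
where f(x) = \frac{1}{9}
= \frac{3}{8}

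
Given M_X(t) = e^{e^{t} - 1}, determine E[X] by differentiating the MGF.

To find E[X], compute M^(1)(0):
M^(1)(t) = e^{t} e^{e^{t} - 1}
M^(1)(0) = 1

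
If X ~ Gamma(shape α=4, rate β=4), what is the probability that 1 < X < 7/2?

P(1 < X < 7/2) = ∫_{1}^{7/2} f(x) dx
where f(x) = \frac{128 x^{3} e^{- 4 x}}{3}
= \frac{-1711 + 71 e^{10}}{3 e^{14}}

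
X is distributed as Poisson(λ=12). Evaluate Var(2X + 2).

For X ~ Poisson(λ=12):
Var(X) = 12
Var(2X + 2) = (2)² × Var(X) = 4 × 12 = 48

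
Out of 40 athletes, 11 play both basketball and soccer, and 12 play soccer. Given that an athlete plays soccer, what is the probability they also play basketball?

P(A ∩ B) = 11/40
P(B) = 12/40 = 3/10
P(A|B) = P(A ∩ B) / P(B) = (11/40) / (3/10) = 11/12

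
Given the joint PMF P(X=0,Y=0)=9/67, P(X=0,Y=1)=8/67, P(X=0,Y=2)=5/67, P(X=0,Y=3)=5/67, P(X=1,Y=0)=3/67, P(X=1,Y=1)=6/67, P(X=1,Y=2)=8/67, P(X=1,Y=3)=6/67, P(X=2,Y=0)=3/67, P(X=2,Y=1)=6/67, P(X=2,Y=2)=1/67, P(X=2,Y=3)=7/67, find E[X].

First find marginal of X:
P(X=0) = 27/67
P(X=1) = 23/67
P(X=2) = 17/67
E[X] = 0 × 27/67 + 1 × 23/67 + 2 × 17/67 = 57/67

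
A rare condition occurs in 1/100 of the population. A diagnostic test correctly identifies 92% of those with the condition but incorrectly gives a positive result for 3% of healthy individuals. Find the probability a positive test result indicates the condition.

Let D = the rare event, + = positive/flagged.
P(D) = 1/100
P(+|D) = 92/100 = 23/25
P(+|D') = 3/100
P(+) = P(+|D)P(D) + P(+|D')P(D')
     = \frac{23}{25} × \frac{1}{100} + \frac{3}{100} × \frac{99}{100}
     = \frac{389}{10000}
P(D|+) = P(+|D)P(D)/P(+) = \frac{92}{389}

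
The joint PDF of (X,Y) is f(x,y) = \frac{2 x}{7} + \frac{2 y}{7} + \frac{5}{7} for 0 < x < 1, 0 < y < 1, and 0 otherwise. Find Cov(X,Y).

E[XY] = ∫∫ xy × f(x,y) dx dy = \frac{23}{84}
E[X] = \frac{11}{21}
E[Y] = \frac{11}{21}
Cov(X,Y) = E[XY] - E[X]E[Y] = - \frac{1}{1764}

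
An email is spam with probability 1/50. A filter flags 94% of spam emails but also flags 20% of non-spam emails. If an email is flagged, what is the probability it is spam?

Let D = the rare event, + = positive/flagged.
P(D) = 1/50
P(+|D) = 94/100 = 47/50
P(+|D') = 20/100 = 1/5
P(+) = P(+|D)P(D) + P(+|D')P(D')
     = \frac{47}{50} × \frac{1}{50} + \frac{1}{5} × \frac{49}{50}
     = \frac{537}{2500}
P(D|+) = P(+|D)P(D)/P(+) = \frac{47}{537}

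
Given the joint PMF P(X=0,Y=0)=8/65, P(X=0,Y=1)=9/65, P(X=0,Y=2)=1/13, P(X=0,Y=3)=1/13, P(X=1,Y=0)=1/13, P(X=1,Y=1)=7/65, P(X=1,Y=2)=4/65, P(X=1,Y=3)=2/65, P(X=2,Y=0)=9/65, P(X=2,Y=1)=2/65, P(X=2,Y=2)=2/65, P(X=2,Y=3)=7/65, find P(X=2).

P(X=2) = P(X=2,Y=0) + P(X=2,Y=1) + P(X=2,Y=2) + P(X=2,Y=3)
= 9/65 + 2/65 + 2/65 + 7/65
= 4/13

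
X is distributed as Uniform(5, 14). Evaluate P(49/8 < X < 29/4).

P(49/8 < X < 29/4) = ∫_{49/8}^{29/4} f(x) dx
where f(x) = \frac{1}{9}
= \frac{1}{8}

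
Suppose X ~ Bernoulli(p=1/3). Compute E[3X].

For X ~ Bernoulli(p=1/3):
E[X] = \frac{1}{3}
E[3X] = 3 × E[X] + 0 = 1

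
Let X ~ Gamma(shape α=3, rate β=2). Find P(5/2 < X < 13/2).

P(5/2 < X < 13/2) = ∫_{5/2}^{13/2} f(x) dx
where f(x) = 4 x^{2} e^{- 2 x}
= \frac{-197 + 37 e^{8}}{2 e^{13}}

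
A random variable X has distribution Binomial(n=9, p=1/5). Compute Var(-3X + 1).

For X ~ Binomial(n=9, p=1/5):
Var(X) = \frac{36}{25}
Var(-3X + 1) = (-3)² × Var(X) = 9 × \frac{36}{25} = \frac{324}{25}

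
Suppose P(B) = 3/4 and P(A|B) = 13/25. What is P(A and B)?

By definition, P(A|B) = P(A ∩ B) / P(B)
So P(A ∩ B) = P(A|B) × P(B)
= 13/25 × 3/4
= 39/100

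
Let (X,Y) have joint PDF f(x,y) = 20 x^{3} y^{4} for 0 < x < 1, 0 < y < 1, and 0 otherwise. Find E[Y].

E[Y] = ∫_0^1 ∫_0^1 y × f(x,y) dx dy
= \frac{5}{6}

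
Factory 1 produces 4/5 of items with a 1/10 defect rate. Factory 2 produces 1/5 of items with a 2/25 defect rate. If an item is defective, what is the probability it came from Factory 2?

Using Bayes' theorem:
P(F1) = 4/5, P(D|F1) = 1/10
P(F2) = 1/5, P(D|F2) = 2/25
P(D) = P(D|F1)P(F1) + P(D|F2)P(F2)
     = \frac{12}{125}
P(F2|D) = P(D|F2)P(F2) / P(D)
= \frac{1}{6}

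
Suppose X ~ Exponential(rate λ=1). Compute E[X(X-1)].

E[X(X-1)] = E[X² - X] = E[X²] - E[X]
E[X] = 1
E[X²] = Var(X) + (E[X])² = 1 + (1)² = 2
E[X(X-1)] = 2 - 1 = 1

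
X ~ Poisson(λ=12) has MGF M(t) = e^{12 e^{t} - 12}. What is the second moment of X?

To find E[X^2], compute M^(2)(0):
M^(1)(t) = 12 e^{t} e^{12 e^{t} - 12}
M^(2)(t) = 144 e^{2 t} e^{12 e^{t} - 12} + 12 e^{t} e^{12 e^{t} - 12}
M^(2)(0) = 156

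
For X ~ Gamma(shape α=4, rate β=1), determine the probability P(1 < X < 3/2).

P(1 < X < 3/2) = ∫_{1}^{3/2} f(x) dx
where f(x) = \frac{x^{3} e^{- x}}{6}
= - \frac{67}{16 e^{\frac{3}{2}}} + \frac{8}{3 e}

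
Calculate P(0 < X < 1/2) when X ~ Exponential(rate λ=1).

P(0 < X < 1/2) = ∫_{0}^{1/2} f(x) dx
where f(x) = e^{- x}
= 1 - e^{- \frac{1}{2}}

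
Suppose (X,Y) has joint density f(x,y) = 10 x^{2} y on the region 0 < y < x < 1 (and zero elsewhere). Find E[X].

f_X(x) = ∫_0^x 10 x^{2} y dy = 5 x^{4}
E[X] = ∫_0^1 x × (5 x^{4}) dx = \frac{5}{6}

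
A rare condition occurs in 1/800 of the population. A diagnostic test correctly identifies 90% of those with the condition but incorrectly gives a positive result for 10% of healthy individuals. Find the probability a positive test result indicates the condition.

Let D = the rare event, + = positive/flagged.
P(D) = 1/800
P(+|D) = 90/100 = 9/10
P(+|D') = 10/100 = 1/10
P(+) = P(+|D)P(D) + P(+|D')P(D')
     = \frac{9}{10} × \frac{1}{800} + \frac{1}{10} × \frac{799}{800}
     = \frac{101}{1000}
P(D|+) = P(+|D)P(D)/P(+) = \frac{9}{808}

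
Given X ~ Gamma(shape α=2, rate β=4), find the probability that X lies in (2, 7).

P(2 < X < 7) = ∫_{2}^{7} f(x) dx
where f(x) = 16 x e^{- 4 x}
= \frac{-29 + 9 e^{20}}{e^{28}}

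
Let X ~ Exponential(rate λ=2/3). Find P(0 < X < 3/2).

P(0 < X < 3/2) = ∫_{0}^{3/2} f(x) dx
where f(x) = \frac{2 e^{- \frac{2 x}{3}}}{3}
= 1 - e^{-1}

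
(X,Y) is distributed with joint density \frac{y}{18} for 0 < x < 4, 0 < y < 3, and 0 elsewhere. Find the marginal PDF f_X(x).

f_X(x) = ∫_0^3 f(x,y) dy
= ∫_0^3 \frac{y}{18} dy
= \frac{1}{4} for 0 < x < 4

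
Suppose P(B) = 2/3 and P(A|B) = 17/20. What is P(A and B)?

By definition, P(A|B) = P(A ∩ B) / P(B)
So P(A ∩ B) = P(A|B) × P(B)
= 17/20 × 2/3
= 17/30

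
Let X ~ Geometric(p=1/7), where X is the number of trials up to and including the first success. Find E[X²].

Using the identity E[X²] = Var(X) + (E[X])²:
E[X] = 7
Var(X) = 42
E[X²] = 42 + (7)²
= 91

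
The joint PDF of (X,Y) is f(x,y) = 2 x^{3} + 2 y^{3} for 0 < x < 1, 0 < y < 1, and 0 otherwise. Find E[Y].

E[Y] = ∫_0^1 ∫_0^1 y × f(x,y) dx dy
= \frac{13}{20}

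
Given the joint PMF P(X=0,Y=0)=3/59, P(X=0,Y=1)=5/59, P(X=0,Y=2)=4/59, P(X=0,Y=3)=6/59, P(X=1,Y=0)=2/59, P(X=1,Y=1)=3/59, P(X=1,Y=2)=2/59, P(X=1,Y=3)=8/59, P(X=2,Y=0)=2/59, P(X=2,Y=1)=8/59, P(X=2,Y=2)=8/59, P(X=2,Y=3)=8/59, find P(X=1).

P(X=1) = P(X=1,Y=0) + P(X=1,Y=1) + P(X=1,Y=2) + P(X=1,Y=3)
= 2/59 + 3/59 + 2/59 + 8/59
= 15/59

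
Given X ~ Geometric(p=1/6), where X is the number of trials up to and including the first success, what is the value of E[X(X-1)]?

E[X(X-1)] = E[X² - X] = E[X²] - E[X]
E[X] = 6
E[X²] = Var(X) + (E[X])² = 30 + (6)² = 66
E[X(X-1)] = 66 - 6 = 60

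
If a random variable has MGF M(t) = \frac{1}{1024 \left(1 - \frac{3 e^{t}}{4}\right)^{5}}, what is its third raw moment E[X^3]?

To find E[X^3], compute M^(3)(0):
M^(1)(t) = \frac{15 e^{t}}{4096 \left(1 - \frac{3 e^{t}}{4}\right)^{6}}
M^(2)(t) = \frac{15 e^{t}}{4096 \left(1 - \frac{3 e^{t}}{4}\right)^{6}} + \frac{135 e^{2 t}}{8192 \left(1 - \frac{3 e^{t}}{4}\right)^{7}}
M^(3)(t) = \frac{15 e^{t}}{4096 \left(1 - \frac{3 e^{t}}{4}\right)^{6}} + \frac{405 e^{2 t}}{8192 \left(1 - \frac{3 e^{t}}{4}\right)^{7}} + \frac{2835 e^{3 t}}{32768 \left(1 - \frac{3 e^{t}}{4}\right)^{8}}
M^(3)(0) = 6495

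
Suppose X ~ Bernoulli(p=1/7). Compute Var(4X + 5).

For X ~ Bernoulli(p=1/7):
Var(X) = \frac{6}{49}
Var(4X + 5) = (4)² × Var(X) = 16 × \frac{6}{49} = \frac{96}{49}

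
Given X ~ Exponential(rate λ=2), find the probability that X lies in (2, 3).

P(2 < X < 3) = ∫_{2}^{3} f(x) dx
where f(x) = 2 e^{- 2 x}
= - \frac{1 - e^{2}}{e^{6}}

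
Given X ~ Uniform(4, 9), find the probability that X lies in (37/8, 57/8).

P(37/8 < X < 57/8) = ∫_{37/8}^{57/8} f(x) dx
where f(x) = \frac{1}{5}
= \frac{1}{2}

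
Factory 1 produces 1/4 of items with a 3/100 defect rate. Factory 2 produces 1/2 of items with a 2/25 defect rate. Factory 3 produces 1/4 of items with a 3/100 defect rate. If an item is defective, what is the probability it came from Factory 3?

Using Bayes' theorem:
P(F1) = 1/4, P(D|F1) = 3/100
P(F2) = 1/2, P(D|F2) = 2/25
P(F3) = 1/4, P(D|F3) = 3/100
P(D) = P(D|F1)P(F1) + P(D|F2)P(F2) + P(D|F3)P(F3)
     = \frac{11}{200}
P(F3|D) = P(D|F3)P(F3) / P(D)
= \frac{3}{22}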